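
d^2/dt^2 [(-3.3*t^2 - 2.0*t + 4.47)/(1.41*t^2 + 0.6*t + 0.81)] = (-7.105427357601e-15*t^4 - 2.3688*t^3 + 75.934422*t^2 + 36.39492*t - 9.378234)/(2.803221*t^6 + 3.57858*t^5 + 6.353883*t^4 + 4.32756*t^3 + 3.650103*t^2 + 1.18098*t + 0.531441)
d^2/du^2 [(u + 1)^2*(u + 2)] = 6*u + 8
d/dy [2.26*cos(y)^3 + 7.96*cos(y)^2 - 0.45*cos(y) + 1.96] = (-6.78*cos(y)^2 - 15.92*cos(y) + 0.45)*sin(y)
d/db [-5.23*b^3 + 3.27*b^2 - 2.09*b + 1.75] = -15.69*b^2 + 6.54*b - 2.09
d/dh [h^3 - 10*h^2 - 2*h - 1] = 3*h^2 - 20*h - 2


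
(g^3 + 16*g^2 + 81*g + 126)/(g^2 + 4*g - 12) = (g^2 + 10*g + 21)/(g - 2)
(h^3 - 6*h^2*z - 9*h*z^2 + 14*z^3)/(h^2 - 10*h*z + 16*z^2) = (h^3 - 6*h^2*z - 9*h*z^2 + 14*z^3)/(h^2 - 10*h*z + 16*z^2)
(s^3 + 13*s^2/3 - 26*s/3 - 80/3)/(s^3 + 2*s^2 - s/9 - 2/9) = 3*(3*s^2 + 7*s - 40)/(9*s^2 - 1)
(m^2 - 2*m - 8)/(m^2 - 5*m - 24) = (-m^2 + 2*m + 8)/(-m^2 + 5*m + 24)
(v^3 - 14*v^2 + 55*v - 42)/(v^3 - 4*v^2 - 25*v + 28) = (v - 6)/(v + 4)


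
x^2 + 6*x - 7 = (x - 1)*(x + 7)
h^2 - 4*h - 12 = (h - 6)*(h + 2)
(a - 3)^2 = a^2 - 6*a + 9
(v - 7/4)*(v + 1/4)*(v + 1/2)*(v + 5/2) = v^4 + 3*v^3/2 - 59*v^2/16 - 51*v/16 - 35/64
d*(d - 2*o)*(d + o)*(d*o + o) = d^4*o - d^3*o^2 + d^3*o - 2*d^2*o^3 - d^2*o^2 - 2*d*o^3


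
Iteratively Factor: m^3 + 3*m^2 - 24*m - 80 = (m + 4)*(m^2 - m - 20) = (m + 4)^2*(m - 5)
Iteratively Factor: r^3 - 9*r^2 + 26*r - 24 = (r - 2)*(r^2 - 7*r + 12) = (r - 4)*(r - 2)*(r - 3)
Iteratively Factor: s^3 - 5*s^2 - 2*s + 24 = (s + 2)*(s^2 - 7*s + 12) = (s - 3)*(s + 2)*(s - 4)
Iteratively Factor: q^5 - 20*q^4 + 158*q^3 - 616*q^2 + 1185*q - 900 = (q - 3)*(q^4 - 17*q^3 + 107*q^2 - 295*q + 300) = (q - 3)^2*(q^3 - 14*q^2 + 65*q - 100) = (q - 4)*(q - 3)^2*(q^2 - 10*q + 25) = (q - 5)*(q - 4)*(q - 3)^2*(q - 5)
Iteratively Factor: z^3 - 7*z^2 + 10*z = (z)*(z^2 - 7*z + 10) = z*(z - 2)*(z - 5)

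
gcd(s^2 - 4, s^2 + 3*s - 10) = s - 2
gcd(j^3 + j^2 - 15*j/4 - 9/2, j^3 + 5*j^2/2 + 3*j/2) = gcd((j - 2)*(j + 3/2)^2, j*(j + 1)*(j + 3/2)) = j + 3/2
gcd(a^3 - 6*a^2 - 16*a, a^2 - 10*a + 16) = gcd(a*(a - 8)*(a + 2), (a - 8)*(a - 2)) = a - 8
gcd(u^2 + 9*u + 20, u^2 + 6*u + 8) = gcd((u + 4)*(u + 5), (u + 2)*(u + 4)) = u + 4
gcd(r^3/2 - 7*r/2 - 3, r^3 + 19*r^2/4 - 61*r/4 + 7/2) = 1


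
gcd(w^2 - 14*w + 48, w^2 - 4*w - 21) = 1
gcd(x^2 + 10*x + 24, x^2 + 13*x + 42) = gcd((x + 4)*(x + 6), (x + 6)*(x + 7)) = x + 6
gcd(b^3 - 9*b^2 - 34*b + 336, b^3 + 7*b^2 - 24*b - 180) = b + 6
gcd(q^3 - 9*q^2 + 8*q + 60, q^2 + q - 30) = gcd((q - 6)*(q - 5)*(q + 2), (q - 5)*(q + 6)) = q - 5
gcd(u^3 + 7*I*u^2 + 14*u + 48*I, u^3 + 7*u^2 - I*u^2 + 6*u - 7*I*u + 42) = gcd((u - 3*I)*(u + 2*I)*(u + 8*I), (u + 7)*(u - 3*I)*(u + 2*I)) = u^2 - I*u + 6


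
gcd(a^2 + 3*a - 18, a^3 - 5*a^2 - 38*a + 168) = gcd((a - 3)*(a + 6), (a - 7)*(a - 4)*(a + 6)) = a + 6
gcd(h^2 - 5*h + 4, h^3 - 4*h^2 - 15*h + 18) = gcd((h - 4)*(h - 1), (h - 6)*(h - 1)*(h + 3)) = h - 1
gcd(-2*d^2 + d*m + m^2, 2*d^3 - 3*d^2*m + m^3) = 2*d^2 - d*m - m^2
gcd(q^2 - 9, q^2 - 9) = q^2 - 9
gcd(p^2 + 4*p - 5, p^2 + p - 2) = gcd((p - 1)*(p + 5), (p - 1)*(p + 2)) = p - 1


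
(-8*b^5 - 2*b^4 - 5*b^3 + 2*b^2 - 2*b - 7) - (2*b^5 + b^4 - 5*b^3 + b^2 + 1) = -10*b^5 - 3*b^4 + b^2 - 2*b - 8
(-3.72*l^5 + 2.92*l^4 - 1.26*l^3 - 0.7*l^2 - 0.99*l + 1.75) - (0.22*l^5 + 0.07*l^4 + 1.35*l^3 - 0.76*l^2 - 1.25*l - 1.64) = -3.94*l^5 + 2.85*l^4 - 2.61*l^3 + 0.0600000000000001*l^2 + 0.26*l + 3.39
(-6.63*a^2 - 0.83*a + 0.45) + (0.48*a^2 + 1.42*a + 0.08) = -6.15*a^2 + 0.59*a + 0.53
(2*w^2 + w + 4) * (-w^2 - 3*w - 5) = -2*w^4 - 7*w^3 - 17*w^2 - 17*w - 20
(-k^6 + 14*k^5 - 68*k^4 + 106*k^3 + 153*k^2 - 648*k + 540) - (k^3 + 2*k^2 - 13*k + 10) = -k^6 + 14*k^5 - 68*k^4 + 105*k^3 + 151*k^2 - 635*k + 530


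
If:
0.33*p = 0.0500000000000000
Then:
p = 0.15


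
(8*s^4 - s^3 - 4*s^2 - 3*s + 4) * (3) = 24*s^4 - 3*s^3 - 12*s^2 - 9*s + 12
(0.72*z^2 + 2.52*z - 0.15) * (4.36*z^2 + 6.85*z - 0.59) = 3.1392*z^4 + 15.9192*z^3 + 16.1832*z^2 - 2.5143*z + 0.0885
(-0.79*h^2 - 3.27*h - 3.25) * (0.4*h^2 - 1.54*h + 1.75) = -0.316*h^4 - 0.0913999999999999*h^3 + 2.3533*h^2 - 0.7175*h - 5.6875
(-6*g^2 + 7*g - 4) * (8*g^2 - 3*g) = -48*g^4 + 74*g^3 - 53*g^2 + 12*g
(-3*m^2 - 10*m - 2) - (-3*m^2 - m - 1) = -9*m - 1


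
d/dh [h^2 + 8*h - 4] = 2*h + 8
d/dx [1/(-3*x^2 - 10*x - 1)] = 2*(3*x + 5)/(3*x^2 + 10*x + 1)^2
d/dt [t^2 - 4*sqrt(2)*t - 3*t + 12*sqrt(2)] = 2*t - 4*sqrt(2) - 3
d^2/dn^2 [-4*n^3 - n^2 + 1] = -24*n - 2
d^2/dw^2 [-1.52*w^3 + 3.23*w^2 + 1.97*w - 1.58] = 6.46 - 9.12*w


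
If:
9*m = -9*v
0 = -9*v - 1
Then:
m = 1/9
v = -1/9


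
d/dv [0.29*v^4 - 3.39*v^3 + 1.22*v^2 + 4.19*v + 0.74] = 1.16*v^3 - 10.17*v^2 + 2.44*v + 4.19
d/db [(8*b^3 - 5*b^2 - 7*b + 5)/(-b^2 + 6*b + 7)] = (-8*b^4 + 96*b^3 + 131*b^2 - 60*b - 79)/(b^4 - 12*b^3 + 22*b^2 + 84*b + 49)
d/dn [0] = 0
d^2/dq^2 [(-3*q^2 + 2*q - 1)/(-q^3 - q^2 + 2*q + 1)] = 2*(3*q^6 - 6*q^5 + 18*q^4 + 29*q^3 - 6*q^2 - 9*q + 12)/(q^9 + 3*q^8 - 3*q^7 - 14*q^6 + 21*q^4 + 7*q^3 - 9*q^2 - 6*q - 1)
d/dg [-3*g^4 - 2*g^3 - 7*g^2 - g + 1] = -12*g^3 - 6*g^2 - 14*g - 1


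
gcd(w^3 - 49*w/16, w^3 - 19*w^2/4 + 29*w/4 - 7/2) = w - 7/4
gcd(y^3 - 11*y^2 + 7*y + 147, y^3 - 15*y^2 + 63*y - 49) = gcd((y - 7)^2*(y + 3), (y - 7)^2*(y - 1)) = y^2 - 14*y + 49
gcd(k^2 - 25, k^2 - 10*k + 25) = k - 5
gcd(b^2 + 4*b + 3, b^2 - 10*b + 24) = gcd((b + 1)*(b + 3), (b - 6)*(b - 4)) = 1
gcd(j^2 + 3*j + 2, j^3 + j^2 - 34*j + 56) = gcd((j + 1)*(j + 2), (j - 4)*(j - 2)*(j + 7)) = 1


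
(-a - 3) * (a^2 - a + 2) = -a^3 - 2*a^2 + a - 6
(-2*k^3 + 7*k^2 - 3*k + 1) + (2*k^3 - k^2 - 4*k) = 6*k^2 - 7*k + 1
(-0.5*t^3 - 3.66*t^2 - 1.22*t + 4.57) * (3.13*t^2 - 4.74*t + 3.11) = -1.565*t^5 - 9.0858*t^4 + 11.9748*t^3 + 8.7043*t^2 - 25.456*t + 14.2127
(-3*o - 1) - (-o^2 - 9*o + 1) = o^2 + 6*o - 2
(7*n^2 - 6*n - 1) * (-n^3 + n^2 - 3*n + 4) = -7*n^5 + 13*n^4 - 26*n^3 + 45*n^2 - 21*n - 4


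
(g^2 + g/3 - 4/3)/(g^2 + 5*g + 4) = (3*g^2 + g - 4)/(3*(g^2 + 5*g + 4))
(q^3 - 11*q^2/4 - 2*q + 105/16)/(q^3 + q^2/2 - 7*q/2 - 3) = (q^2 - 17*q/4 + 35/8)/(q^2 - q - 2)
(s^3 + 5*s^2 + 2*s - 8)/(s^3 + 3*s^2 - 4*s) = (s + 2)/s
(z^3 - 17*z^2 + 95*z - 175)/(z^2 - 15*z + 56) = (z^2 - 10*z + 25)/(z - 8)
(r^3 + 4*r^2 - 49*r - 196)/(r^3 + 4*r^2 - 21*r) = (r^2 - 3*r - 28)/(r*(r - 3))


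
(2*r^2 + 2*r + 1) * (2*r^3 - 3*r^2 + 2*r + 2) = 4*r^5 - 2*r^4 + 5*r^2 + 6*r + 2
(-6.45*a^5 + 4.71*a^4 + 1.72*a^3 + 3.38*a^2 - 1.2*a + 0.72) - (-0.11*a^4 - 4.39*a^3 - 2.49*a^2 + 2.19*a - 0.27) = -6.45*a^5 + 4.82*a^4 + 6.11*a^3 + 5.87*a^2 - 3.39*a + 0.99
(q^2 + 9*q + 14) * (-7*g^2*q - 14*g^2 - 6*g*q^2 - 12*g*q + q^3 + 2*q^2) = -7*g^2*q^3 - 77*g^2*q^2 - 224*g^2*q - 196*g^2 - 6*g*q^4 - 66*g*q^3 - 192*g*q^2 - 168*g*q + q^5 + 11*q^4 + 32*q^3 + 28*q^2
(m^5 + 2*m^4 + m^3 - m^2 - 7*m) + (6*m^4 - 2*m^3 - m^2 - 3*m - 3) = m^5 + 8*m^4 - m^3 - 2*m^2 - 10*m - 3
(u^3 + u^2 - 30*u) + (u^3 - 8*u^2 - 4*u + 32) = 2*u^3 - 7*u^2 - 34*u + 32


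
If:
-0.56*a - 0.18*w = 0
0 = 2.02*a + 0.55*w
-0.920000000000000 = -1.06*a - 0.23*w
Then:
No Solution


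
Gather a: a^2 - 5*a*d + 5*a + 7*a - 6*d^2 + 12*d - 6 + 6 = a^2 + a*(12 - 5*d) - 6*d^2 + 12*d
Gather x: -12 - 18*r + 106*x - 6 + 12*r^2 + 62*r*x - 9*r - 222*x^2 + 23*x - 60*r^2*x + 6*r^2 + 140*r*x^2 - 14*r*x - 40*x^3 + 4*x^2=18*r^2 - 27*r - 40*x^3 + x^2*(140*r - 218) + x*(-60*r^2 + 48*r + 129) - 18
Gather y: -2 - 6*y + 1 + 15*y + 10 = 9*y + 9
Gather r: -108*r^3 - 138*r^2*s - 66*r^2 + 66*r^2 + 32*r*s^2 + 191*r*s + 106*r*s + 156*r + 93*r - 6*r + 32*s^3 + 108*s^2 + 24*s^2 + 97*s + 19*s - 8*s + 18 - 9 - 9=-108*r^3 - 138*r^2*s + r*(32*s^2 + 297*s + 243) + 32*s^3 + 132*s^2 + 108*s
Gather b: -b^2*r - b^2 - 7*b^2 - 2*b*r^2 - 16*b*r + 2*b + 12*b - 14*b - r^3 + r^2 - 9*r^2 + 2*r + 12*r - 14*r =b^2*(-r - 8) + b*(-2*r^2 - 16*r) - r^3 - 8*r^2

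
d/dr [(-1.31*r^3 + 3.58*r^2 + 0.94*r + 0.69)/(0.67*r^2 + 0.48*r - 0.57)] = (-0.8777*r^4 - 1.2576*r^3 + 3.3287*r^2 - 5.0058*r - 0.867)/(0.4489*r^4 + 0.6432*r^3 - 0.5334*r^2 - 0.5472*r + 0.3249)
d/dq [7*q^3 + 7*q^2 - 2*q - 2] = 21*q^2 + 14*q - 2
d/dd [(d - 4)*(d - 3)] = 2*d - 7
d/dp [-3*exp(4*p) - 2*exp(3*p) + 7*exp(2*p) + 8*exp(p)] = (-12*exp(3*p) - 6*exp(2*p) + 14*exp(p) + 8)*exp(p)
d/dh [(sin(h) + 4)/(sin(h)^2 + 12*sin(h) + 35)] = (-8*sin(h) + cos(h)^2 - 14)*cos(h)/(sin(h)^2 + 12*sin(h) + 35)^2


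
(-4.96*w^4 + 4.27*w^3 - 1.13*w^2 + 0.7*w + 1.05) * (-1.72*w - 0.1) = 8.5312*w^5 - 6.8484*w^4 + 1.5166*w^3 - 1.091*w^2 - 1.876*w - 0.105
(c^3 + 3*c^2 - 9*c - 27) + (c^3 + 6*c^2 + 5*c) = 2*c^3 + 9*c^2 - 4*c - 27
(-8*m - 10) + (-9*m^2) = -9*m^2 - 8*m - 10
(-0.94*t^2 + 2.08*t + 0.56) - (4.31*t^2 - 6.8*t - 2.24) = -5.25*t^2 + 8.88*t + 2.8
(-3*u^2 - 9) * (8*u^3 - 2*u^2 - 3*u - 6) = -24*u^5 + 6*u^4 - 63*u^3 + 36*u^2 + 27*u + 54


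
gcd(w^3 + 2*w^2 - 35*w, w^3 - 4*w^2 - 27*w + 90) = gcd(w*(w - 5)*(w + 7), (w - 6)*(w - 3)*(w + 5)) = 1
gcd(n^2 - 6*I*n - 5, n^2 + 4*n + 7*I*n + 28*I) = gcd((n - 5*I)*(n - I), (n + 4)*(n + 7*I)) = 1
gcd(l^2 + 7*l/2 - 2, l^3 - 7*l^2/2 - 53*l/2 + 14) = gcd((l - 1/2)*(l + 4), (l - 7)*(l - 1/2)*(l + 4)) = l^2 + 7*l/2 - 2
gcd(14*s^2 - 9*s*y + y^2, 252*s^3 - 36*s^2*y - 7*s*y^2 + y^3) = -7*s + y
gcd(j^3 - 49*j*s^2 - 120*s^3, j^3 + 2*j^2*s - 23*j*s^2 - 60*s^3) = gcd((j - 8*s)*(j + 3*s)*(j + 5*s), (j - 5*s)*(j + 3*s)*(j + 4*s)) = j + 3*s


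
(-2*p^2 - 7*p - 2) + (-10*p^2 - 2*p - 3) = -12*p^2 - 9*p - 5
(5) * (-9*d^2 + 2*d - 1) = -45*d^2 + 10*d - 5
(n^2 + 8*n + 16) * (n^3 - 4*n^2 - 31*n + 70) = n^5 + 4*n^4 - 47*n^3 - 242*n^2 + 64*n + 1120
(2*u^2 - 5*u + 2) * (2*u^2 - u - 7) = 4*u^4 - 12*u^3 - 5*u^2 + 33*u - 14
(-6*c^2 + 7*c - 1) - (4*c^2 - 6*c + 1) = -10*c^2 + 13*c - 2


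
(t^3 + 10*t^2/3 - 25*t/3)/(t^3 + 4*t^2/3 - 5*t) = (t + 5)/(t + 3)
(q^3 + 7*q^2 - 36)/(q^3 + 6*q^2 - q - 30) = (q + 6)/(q + 5)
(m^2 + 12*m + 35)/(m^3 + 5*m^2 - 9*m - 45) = (m + 7)/(m^2 - 9)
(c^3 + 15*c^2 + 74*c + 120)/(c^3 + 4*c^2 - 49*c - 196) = (c^2 + 11*c + 30)/(c^2 - 49)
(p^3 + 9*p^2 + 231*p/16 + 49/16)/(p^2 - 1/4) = (16*p^3 + 144*p^2 + 231*p + 49)/(4*(4*p^2 - 1))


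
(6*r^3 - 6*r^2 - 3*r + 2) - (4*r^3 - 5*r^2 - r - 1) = 2*r^3 - r^2 - 2*r + 3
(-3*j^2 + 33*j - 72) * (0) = 0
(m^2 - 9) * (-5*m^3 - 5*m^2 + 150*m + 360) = -5*m^5 - 5*m^4 + 195*m^3 + 405*m^2 - 1350*m - 3240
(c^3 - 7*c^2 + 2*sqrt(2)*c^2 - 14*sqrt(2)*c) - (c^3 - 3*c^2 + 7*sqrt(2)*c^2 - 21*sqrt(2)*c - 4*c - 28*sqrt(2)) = -5*sqrt(2)*c^2 - 4*c^2 + 4*c + 7*sqrt(2)*c + 28*sqrt(2)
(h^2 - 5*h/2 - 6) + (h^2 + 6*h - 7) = 2*h^2 + 7*h/2 - 13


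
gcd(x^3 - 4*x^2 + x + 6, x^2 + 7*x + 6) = x + 1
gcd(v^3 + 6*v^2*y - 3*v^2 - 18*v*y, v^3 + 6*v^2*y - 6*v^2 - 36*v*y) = v^2 + 6*v*y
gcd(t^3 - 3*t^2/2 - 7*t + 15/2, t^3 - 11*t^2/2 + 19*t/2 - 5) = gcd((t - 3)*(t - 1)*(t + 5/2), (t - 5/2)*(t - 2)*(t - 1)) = t - 1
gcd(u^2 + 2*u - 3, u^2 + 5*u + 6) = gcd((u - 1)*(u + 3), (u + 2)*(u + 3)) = u + 3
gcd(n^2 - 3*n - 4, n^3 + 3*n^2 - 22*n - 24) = n^2 - 3*n - 4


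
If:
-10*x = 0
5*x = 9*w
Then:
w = 0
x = 0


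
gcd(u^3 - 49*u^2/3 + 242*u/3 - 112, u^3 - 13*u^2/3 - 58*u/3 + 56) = u^2 - 25*u/3 + 14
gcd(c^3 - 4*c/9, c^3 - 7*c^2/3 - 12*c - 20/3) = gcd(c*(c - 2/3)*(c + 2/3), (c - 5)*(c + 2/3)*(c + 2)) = c + 2/3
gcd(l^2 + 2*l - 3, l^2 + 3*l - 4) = l - 1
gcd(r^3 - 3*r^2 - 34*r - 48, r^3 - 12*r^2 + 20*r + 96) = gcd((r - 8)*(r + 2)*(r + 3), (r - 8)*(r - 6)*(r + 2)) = r^2 - 6*r - 16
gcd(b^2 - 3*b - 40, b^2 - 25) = b + 5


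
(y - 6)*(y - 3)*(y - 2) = y^3 - 11*y^2 + 36*y - 36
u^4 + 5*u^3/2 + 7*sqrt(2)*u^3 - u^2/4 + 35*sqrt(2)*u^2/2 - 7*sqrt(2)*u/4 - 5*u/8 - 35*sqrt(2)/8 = (u - 1/2)*(u + 1/2)*(u + 5/2)*(u + 7*sqrt(2))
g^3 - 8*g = g*(g - 2*sqrt(2))*(g + 2*sqrt(2))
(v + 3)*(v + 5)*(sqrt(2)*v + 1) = sqrt(2)*v^3 + v^2 + 8*sqrt(2)*v^2 + 8*v + 15*sqrt(2)*v + 15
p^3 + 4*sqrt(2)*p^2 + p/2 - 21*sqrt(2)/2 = (p - sqrt(2))*(p + 3*sqrt(2)/2)*(p + 7*sqrt(2)/2)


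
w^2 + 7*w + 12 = (w + 3)*(w + 4)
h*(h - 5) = h^2 - 5*h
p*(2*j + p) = 2*j*p + p^2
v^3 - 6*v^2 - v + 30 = (v - 5)*(v - 3)*(v + 2)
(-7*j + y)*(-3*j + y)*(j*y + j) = 21*j^3*y + 21*j^3 - 10*j^2*y^2 - 10*j^2*y + j*y^3 + j*y^2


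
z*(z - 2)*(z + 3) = z^3 + z^2 - 6*z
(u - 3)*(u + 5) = u^2 + 2*u - 15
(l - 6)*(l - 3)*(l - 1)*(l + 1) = l^4 - 9*l^3 + 17*l^2 + 9*l - 18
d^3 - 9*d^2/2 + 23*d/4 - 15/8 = (d - 5/2)*(d - 3/2)*(d - 1/2)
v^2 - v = v*(v - 1)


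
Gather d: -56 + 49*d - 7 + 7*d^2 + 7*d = 7*d^2 + 56*d - 63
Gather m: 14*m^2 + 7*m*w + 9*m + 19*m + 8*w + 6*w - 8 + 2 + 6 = 14*m^2 + m*(7*w + 28) + 14*w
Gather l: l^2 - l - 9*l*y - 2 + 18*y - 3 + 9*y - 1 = l^2 + l*(-9*y - 1) + 27*y - 6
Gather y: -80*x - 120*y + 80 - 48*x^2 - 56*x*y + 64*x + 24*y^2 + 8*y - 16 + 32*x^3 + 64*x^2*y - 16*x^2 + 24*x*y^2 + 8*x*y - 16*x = 32*x^3 - 64*x^2 - 32*x + y^2*(24*x + 24) + y*(64*x^2 - 48*x - 112) + 64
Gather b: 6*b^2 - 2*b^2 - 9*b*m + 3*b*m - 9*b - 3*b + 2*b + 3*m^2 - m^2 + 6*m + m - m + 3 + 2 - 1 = 4*b^2 + b*(-6*m - 10) + 2*m^2 + 6*m + 4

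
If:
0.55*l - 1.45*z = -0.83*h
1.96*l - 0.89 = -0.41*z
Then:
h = 1.88560363904598*z - 0.300897467420703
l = 0.454081632653061 - 0.209183673469388*z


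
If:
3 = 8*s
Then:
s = 3/8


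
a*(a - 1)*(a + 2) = a^3 + a^2 - 2*a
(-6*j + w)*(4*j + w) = -24*j^2 - 2*j*w + w^2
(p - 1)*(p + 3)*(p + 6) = p^3 + 8*p^2 + 9*p - 18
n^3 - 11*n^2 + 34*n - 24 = (n - 6)*(n - 4)*(n - 1)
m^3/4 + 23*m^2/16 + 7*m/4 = m*(m/4 + 1)*(m + 7/4)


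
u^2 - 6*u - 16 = (u - 8)*(u + 2)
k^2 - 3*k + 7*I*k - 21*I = (k - 3)*(k + 7*I)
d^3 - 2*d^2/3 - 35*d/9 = d*(d - 7/3)*(d + 5/3)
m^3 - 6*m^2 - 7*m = m*(m - 7)*(m + 1)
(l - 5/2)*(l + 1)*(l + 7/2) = l^3 + 2*l^2 - 31*l/4 - 35/4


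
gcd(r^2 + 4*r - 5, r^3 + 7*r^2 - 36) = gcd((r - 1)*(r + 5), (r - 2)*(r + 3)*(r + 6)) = 1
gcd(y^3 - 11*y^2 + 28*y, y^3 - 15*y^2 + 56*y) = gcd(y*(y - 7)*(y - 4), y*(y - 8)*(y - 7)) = y^2 - 7*y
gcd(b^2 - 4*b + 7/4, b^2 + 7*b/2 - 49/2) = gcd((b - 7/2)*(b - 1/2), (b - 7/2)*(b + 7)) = b - 7/2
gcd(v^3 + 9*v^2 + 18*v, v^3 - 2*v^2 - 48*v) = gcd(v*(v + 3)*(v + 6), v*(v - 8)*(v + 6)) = v^2 + 6*v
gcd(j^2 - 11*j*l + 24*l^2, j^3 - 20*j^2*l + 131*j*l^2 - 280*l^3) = j - 8*l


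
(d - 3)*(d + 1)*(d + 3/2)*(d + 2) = d^4 + 3*d^3/2 - 7*d^2 - 33*d/2 - 9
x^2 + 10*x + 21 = (x + 3)*(x + 7)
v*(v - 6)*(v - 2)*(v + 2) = v^4 - 6*v^3 - 4*v^2 + 24*v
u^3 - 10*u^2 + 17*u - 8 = (u - 8)*(u - 1)^2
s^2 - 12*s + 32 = (s - 8)*(s - 4)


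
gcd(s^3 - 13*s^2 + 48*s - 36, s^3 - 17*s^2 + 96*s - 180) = s^2 - 12*s + 36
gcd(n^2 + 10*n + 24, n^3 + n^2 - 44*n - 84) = n + 6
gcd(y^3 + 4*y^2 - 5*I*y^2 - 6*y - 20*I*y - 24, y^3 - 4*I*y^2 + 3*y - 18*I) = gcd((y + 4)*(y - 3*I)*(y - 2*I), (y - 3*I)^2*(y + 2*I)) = y - 3*I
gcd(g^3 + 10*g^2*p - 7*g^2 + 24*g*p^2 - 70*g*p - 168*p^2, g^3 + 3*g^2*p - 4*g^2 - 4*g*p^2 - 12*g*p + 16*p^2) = g + 4*p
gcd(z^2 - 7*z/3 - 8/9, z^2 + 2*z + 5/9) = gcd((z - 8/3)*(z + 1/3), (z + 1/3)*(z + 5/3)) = z + 1/3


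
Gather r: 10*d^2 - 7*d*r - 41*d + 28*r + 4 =10*d^2 - 41*d + r*(28 - 7*d) + 4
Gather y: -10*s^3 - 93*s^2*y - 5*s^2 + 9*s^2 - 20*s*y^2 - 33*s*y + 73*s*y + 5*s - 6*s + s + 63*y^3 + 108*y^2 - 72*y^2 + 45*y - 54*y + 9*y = -10*s^3 + 4*s^2 + 63*y^3 + y^2*(36 - 20*s) + y*(-93*s^2 + 40*s)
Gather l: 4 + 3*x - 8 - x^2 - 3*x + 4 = -x^2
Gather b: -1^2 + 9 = 8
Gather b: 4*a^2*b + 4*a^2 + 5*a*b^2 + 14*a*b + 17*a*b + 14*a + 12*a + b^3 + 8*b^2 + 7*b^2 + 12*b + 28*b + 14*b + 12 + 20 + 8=4*a^2 + 26*a + b^3 + b^2*(5*a + 15) + b*(4*a^2 + 31*a + 54) + 40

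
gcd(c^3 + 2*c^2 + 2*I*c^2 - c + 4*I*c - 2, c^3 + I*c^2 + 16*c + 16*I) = c + I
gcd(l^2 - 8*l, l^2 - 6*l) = l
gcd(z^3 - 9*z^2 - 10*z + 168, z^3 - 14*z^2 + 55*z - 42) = z^2 - 13*z + 42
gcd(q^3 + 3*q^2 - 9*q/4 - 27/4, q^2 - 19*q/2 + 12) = q - 3/2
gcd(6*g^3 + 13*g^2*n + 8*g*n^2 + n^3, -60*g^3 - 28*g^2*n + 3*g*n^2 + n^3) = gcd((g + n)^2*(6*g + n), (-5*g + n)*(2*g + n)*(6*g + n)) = 6*g + n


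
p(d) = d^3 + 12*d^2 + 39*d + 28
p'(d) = 3*d^2 + 24*d + 39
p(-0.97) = 0.55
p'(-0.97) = 18.54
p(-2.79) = -9.12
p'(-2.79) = -4.61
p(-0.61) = 8.45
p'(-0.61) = 25.48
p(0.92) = 74.82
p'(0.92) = 63.62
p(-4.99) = 7.94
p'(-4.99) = -6.06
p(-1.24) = -3.82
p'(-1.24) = 13.85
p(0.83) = 69.21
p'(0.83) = 60.99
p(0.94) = 76.09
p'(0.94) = 64.21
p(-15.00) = -1232.00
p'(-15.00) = 354.00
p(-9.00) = -80.00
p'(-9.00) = 66.00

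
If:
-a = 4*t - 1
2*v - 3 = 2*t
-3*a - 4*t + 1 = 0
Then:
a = 0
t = 1/4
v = 7/4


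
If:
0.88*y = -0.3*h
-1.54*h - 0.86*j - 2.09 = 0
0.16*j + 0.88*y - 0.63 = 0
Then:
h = -1.74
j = 0.68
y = 0.59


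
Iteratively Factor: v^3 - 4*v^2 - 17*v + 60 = (v - 3)*(v^2 - v - 20) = (v - 3)*(v + 4)*(v - 5)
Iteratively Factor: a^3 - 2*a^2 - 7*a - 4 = (a - 4)*(a^2 + 2*a + 1) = (a - 4)*(a + 1)*(a + 1)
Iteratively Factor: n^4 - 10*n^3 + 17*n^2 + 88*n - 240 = (n - 4)*(n^3 - 6*n^2 - 7*n + 60) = (n - 4)^2*(n^2 - 2*n - 15) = (n - 5)*(n - 4)^2*(n + 3)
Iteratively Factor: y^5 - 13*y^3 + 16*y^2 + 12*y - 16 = (y + 4)*(y^4 - 4*y^3 + 3*y^2 + 4*y - 4) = (y - 2)*(y + 4)*(y^3 - 2*y^2 - y + 2) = (y - 2)^2*(y + 4)*(y^2 - 1) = (y - 2)^2*(y - 1)*(y + 4)*(y + 1)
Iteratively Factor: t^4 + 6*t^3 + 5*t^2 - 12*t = (t)*(t^3 + 6*t^2 + 5*t - 12) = t*(t + 3)*(t^2 + 3*t - 4) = t*(t + 3)*(t + 4)*(t - 1)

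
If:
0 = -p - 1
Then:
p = -1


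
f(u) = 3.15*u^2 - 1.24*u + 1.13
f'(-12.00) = -76.84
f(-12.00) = 469.61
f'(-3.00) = -20.14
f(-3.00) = 33.20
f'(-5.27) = -34.44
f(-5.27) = 95.15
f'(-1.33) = -9.62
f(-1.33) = 8.35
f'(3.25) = 19.24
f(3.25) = 30.37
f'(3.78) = 22.57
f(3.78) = 41.45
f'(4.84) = 29.25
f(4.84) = 68.92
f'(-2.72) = -18.38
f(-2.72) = 27.81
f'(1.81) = 10.16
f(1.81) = 9.21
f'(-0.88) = -6.78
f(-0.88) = 4.66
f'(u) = 6.3*u - 1.24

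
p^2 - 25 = (p - 5)*(p + 5)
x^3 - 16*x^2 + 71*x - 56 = (x - 8)*(x - 7)*(x - 1)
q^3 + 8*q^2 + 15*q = q*(q + 3)*(q + 5)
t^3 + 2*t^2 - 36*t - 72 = (t - 6)*(t + 2)*(t + 6)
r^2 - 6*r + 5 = (r - 5)*(r - 1)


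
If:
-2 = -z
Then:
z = 2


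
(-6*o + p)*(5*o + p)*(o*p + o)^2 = -30*o^4*p^2 - 60*o^4*p - 30*o^4 - o^3*p^3 - 2*o^3*p^2 - o^3*p + o^2*p^4 + 2*o^2*p^3 + o^2*p^2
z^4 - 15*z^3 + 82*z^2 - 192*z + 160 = (z - 5)*(z - 4)^2*(z - 2)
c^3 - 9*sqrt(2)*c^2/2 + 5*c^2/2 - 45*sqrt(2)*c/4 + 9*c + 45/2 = (c + 5/2)*(c - 3*sqrt(2))*(c - 3*sqrt(2)/2)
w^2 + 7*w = w*(w + 7)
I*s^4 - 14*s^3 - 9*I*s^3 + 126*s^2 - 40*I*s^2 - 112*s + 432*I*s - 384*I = (s - 8)*(s + 6*I)*(s + 8*I)*(I*s - I)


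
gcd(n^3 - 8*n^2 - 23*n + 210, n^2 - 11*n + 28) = n - 7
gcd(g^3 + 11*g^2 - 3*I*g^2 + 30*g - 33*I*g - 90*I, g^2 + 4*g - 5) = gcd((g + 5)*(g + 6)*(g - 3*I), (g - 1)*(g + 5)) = g + 5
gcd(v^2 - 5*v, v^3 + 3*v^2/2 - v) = v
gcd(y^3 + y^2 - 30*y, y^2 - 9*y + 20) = y - 5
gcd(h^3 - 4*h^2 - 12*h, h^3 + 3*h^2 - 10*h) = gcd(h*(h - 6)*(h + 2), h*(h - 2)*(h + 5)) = h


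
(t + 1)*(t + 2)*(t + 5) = t^3 + 8*t^2 + 17*t + 10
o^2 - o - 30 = (o - 6)*(o + 5)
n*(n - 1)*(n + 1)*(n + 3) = n^4 + 3*n^3 - n^2 - 3*n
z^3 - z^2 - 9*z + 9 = (z - 3)*(z - 1)*(z + 3)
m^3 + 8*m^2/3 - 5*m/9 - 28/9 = (m - 1)*(m + 4/3)*(m + 7/3)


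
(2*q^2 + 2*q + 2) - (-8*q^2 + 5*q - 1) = 10*q^2 - 3*q + 3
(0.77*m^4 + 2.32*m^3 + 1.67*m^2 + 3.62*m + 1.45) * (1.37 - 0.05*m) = -0.0385*m^5 + 0.9389*m^4 + 3.0949*m^3 + 2.1069*m^2 + 4.8869*m + 1.9865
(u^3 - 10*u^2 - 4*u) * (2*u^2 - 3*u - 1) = 2*u^5 - 23*u^4 + 21*u^3 + 22*u^2 + 4*u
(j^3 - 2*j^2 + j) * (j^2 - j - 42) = j^5 - 3*j^4 - 39*j^3 + 83*j^2 - 42*j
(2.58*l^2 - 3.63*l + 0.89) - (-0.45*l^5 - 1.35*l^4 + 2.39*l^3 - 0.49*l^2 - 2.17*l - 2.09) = 0.45*l^5 + 1.35*l^4 - 2.39*l^3 + 3.07*l^2 - 1.46*l + 2.98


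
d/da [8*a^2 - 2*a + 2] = 16*a - 2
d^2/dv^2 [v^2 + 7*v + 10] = 2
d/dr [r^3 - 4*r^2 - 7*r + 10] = 3*r^2 - 8*r - 7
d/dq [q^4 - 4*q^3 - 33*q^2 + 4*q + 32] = 4*q^3 - 12*q^2 - 66*q + 4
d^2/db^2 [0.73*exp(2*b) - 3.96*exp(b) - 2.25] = (2.92*exp(b) - 3.96)*exp(b)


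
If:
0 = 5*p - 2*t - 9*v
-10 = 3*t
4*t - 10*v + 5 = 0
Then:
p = -17/6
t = -10/3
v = -5/6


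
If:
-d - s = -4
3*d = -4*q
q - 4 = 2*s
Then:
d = 48/5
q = -36/5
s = -28/5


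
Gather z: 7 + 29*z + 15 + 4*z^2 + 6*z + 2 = 4*z^2 + 35*z + 24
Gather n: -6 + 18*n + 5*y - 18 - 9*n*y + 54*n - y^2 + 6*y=n*(72 - 9*y) - y^2 + 11*y - 24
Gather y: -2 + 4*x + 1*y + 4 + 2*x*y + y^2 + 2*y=4*x + y^2 + y*(2*x + 3) + 2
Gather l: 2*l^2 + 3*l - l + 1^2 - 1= 2*l^2 + 2*l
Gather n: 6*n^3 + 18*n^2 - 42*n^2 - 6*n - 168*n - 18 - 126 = 6*n^3 - 24*n^2 - 174*n - 144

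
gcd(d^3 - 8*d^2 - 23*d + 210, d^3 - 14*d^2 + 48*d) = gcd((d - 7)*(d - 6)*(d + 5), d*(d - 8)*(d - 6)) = d - 6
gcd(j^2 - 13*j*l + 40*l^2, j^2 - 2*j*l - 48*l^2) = j - 8*l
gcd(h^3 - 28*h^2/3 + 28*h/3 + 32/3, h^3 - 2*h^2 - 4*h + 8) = h - 2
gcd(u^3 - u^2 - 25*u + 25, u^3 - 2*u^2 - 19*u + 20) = u^2 - 6*u + 5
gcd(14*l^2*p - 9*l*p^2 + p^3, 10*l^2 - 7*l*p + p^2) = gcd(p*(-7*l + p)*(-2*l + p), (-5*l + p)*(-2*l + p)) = -2*l + p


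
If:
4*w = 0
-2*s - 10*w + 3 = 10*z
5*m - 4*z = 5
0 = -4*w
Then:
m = 4*z/5 + 1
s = 3/2 - 5*z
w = 0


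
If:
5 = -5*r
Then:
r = -1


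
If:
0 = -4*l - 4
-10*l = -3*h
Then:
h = -10/3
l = -1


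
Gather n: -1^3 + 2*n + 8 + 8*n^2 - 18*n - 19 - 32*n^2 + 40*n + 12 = -24*n^2 + 24*n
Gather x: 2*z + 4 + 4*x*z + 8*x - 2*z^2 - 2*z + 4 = x*(4*z + 8) - 2*z^2 + 8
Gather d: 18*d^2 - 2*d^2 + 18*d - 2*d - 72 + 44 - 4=16*d^2 + 16*d - 32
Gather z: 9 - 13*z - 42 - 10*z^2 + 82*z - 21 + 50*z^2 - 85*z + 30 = 40*z^2 - 16*z - 24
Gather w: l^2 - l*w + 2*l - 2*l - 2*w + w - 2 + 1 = l^2 + w*(-l - 1) - 1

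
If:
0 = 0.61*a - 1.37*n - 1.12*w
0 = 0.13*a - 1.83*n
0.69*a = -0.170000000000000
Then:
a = -0.25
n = -0.02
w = -0.11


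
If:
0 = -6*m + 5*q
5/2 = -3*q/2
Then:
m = -25/18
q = -5/3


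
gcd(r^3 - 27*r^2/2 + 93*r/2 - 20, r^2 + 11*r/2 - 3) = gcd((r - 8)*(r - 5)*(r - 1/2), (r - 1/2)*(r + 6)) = r - 1/2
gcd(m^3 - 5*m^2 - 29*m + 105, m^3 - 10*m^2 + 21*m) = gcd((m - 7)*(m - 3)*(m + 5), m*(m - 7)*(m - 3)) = m^2 - 10*m + 21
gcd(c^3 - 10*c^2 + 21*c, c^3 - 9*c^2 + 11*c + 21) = c^2 - 10*c + 21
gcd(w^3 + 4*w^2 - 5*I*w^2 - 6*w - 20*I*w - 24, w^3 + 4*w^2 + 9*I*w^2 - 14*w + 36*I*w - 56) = w + 4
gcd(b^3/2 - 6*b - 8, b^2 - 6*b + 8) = b - 4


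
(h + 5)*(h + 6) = h^2 + 11*h + 30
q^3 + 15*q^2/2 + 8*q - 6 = (q - 1/2)*(q + 2)*(q + 6)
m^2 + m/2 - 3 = (m - 3/2)*(m + 2)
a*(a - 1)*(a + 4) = a^3 + 3*a^2 - 4*a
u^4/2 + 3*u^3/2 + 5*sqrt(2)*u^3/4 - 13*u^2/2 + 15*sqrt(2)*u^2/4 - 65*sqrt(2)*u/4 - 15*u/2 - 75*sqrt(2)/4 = (u/2 + 1/2)*(u - 3)*(u + 5)*(u + 5*sqrt(2)/2)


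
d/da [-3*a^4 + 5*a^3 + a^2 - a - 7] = -12*a^3 + 15*a^2 + 2*a - 1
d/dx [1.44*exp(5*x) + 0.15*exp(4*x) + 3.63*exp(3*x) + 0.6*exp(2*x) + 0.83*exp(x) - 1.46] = (7.2*exp(4*x) + 0.6*exp(3*x) + 10.89*exp(2*x) + 1.2*exp(x) + 0.83)*exp(x)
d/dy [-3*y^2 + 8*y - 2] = 8 - 6*y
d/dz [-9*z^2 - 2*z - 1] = -18*z - 2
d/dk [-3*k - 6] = -3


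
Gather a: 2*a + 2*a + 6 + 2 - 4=4*a + 4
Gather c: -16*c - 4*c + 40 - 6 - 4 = 30 - 20*c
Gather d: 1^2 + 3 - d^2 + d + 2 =-d^2 + d + 6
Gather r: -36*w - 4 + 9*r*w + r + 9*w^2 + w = r*(9*w + 1) + 9*w^2 - 35*w - 4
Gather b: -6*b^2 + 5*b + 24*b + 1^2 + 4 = -6*b^2 + 29*b + 5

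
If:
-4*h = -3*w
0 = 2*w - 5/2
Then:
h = 15/16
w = 5/4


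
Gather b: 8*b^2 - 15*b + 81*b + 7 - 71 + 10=8*b^2 + 66*b - 54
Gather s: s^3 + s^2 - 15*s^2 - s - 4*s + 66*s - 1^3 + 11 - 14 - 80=s^3 - 14*s^2 + 61*s - 84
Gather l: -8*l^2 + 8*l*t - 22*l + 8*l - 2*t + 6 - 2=-8*l^2 + l*(8*t - 14) - 2*t + 4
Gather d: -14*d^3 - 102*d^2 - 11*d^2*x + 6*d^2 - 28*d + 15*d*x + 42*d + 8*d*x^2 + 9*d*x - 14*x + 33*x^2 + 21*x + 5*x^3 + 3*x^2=-14*d^3 + d^2*(-11*x - 96) + d*(8*x^2 + 24*x + 14) + 5*x^3 + 36*x^2 + 7*x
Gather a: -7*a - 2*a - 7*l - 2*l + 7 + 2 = -9*a - 9*l + 9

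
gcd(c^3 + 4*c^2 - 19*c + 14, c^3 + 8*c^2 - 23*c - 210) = c + 7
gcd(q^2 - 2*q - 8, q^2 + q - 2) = q + 2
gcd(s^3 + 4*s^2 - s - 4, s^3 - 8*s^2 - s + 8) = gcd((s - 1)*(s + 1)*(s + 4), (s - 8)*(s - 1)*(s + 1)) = s^2 - 1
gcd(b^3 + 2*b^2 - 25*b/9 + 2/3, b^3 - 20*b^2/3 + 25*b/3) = 1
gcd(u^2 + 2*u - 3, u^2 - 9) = u + 3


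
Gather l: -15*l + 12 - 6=6 - 15*l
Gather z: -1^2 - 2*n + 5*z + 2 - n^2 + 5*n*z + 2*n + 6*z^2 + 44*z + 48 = -n^2 + 6*z^2 + z*(5*n + 49) + 49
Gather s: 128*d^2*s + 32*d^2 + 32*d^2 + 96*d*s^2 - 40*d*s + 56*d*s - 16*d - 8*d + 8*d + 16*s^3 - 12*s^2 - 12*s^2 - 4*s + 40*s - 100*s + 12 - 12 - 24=64*d^2 - 16*d + 16*s^3 + s^2*(96*d - 24) + s*(128*d^2 + 16*d - 64) - 24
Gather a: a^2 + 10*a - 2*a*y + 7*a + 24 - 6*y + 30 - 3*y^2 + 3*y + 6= a^2 + a*(17 - 2*y) - 3*y^2 - 3*y + 60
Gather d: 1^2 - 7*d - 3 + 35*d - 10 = 28*d - 12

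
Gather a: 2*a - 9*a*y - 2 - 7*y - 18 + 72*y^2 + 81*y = a*(2 - 9*y) + 72*y^2 + 74*y - 20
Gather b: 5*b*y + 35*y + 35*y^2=5*b*y + 35*y^2 + 35*y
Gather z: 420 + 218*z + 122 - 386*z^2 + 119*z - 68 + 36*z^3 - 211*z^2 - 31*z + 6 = 36*z^3 - 597*z^2 + 306*z + 480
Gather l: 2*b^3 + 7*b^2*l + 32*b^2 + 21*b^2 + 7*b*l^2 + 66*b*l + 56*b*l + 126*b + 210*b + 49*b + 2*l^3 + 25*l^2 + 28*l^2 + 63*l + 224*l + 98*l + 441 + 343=2*b^3 + 53*b^2 + 385*b + 2*l^3 + l^2*(7*b + 53) + l*(7*b^2 + 122*b + 385) + 784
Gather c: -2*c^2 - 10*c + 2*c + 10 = -2*c^2 - 8*c + 10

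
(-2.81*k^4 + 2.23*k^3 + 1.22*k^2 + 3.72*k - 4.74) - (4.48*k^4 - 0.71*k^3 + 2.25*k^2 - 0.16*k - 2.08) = -7.29*k^4 + 2.94*k^3 - 1.03*k^2 + 3.88*k - 2.66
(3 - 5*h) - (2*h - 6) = 9 - 7*h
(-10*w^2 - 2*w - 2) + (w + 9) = -10*w^2 - w + 7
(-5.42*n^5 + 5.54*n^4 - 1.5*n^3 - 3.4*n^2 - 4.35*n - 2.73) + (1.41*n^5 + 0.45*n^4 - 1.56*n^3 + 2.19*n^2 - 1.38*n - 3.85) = -4.01*n^5 + 5.99*n^4 - 3.06*n^3 - 1.21*n^2 - 5.73*n - 6.58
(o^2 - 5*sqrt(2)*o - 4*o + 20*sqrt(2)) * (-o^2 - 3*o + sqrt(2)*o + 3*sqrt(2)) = -o^4 + o^3 + 6*sqrt(2)*o^3 - 6*sqrt(2)*o^2 + 2*o^2 - 72*sqrt(2)*o + 10*o + 120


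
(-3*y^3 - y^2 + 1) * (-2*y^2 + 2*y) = 6*y^5 - 4*y^4 - 2*y^3 - 2*y^2 + 2*y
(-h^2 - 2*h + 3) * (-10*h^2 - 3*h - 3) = 10*h^4 + 23*h^3 - 21*h^2 - 3*h - 9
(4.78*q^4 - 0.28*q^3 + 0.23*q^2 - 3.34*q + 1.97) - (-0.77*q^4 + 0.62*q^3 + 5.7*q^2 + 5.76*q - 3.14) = 5.55*q^4 - 0.9*q^3 - 5.47*q^2 - 9.1*q + 5.11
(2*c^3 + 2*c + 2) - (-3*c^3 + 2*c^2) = 5*c^3 - 2*c^2 + 2*c + 2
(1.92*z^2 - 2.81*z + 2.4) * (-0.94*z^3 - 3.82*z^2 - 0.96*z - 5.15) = -1.8048*z^5 - 4.693*z^4 + 6.635*z^3 - 16.3584*z^2 + 12.1675*z - 12.36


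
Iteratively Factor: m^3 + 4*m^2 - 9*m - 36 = (m - 3)*(m^2 + 7*m + 12) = (m - 3)*(m + 3)*(m + 4)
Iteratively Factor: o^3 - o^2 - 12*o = (o + 3)*(o^2 - 4*o) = (o - 4)*(o + 3)*(o)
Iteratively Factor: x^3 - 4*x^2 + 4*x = (x - 2)*(x^2 - 2*x) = (x - 2)^2*(x)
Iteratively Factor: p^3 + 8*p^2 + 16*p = (p + 4)*(p^2 + 4*p) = p*(p + 4)*(p + 4)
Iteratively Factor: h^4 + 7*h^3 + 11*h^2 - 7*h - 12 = (h + 4)*(h^3 + 3*h^2 - h - 3) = (h + 1)*(h + 4)*(h^2 + 2*h - 3) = (h - 1)*(h + 1)*(h + 4)*(h + 3)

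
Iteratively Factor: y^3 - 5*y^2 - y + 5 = (y - 1)*(y^2 - 4*y - 5) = (y - 5)*(y - 1)*(y + 1)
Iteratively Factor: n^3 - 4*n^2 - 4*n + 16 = (n + 2)*(n^2 - 6*n + 8) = (n - 4)*(n + 2)*(n - 2)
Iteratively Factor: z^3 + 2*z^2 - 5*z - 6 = (z + 1)*(z^2 + z - 6) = (z + 1)*(z + 3)*(z - 2)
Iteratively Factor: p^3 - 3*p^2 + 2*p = (p - 1)*(p^2 - 2*p) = p*(p - 1)*(p - 2)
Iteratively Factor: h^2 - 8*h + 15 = (h - 3)*(h - 5)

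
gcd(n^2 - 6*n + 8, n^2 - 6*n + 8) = n^2 - 6*n + 8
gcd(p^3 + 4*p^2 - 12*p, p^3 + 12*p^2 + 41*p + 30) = p + 6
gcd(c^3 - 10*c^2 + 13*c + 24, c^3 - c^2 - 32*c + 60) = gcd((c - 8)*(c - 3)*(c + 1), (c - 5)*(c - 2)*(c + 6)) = 1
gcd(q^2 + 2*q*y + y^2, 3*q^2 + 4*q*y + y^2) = q + y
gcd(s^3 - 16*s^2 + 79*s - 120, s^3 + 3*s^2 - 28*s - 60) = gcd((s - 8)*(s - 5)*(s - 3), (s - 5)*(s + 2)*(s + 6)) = s - 5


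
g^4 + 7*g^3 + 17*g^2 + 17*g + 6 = (g + 1)^2*(g + 2)*(g + 3)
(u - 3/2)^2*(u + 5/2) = u^3 - u^2/2 - 21*u/4 + 45/8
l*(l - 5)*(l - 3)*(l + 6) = l^4 - 2*l^3 - 33*l^2 + 90*l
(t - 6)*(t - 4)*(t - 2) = t^3 - 12*t^2 + 44*t - 48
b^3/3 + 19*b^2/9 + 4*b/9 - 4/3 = (b/3 + 1/3)*(b - 2/3)*(b + 6)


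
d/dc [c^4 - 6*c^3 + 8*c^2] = 2*c*(2*c^2 - 9*c + 8)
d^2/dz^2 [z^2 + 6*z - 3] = 2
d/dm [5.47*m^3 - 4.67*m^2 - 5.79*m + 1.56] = 16.41*m^2 - 9.34*m - 5.79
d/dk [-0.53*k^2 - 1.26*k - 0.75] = -1.06*k - 1.26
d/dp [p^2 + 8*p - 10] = 2*p + 8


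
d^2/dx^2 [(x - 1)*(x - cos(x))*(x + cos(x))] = 2*x*cos(2*x) + 6*x - 2*sqrt(2)*cos(2*x + pi/4) - 2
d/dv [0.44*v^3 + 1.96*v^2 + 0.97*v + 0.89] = 1.32*v^2 + 3.92*v + 0.97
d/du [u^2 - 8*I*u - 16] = 2*u - 8*I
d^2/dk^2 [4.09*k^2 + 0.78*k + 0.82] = 8.18000000000000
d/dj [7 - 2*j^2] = -4*j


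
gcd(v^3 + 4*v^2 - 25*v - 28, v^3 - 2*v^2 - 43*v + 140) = v^2 + 3*v - 28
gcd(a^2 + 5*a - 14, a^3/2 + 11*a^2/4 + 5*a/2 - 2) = 1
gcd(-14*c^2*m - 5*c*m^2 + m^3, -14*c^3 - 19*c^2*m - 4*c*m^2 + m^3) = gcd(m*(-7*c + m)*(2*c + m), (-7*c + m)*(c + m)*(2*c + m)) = 14*c^2 + 5*c*m - m^2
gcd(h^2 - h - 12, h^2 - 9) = h + 3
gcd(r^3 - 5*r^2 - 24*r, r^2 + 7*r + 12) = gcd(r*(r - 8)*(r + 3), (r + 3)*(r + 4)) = r + 3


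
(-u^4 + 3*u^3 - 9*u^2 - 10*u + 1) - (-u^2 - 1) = -u^4 + 3*u^3 - 8*u^2 - 10*u + 2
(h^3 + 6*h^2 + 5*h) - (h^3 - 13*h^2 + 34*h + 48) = 19*h^2 - 29*h - 48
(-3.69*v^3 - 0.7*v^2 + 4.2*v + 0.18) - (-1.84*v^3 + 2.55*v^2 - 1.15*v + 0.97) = -1.85*v^3 - 3.25*v^2 + 5.35*v - 0.79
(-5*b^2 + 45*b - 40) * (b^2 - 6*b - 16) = -5*b^4 + 75*b^3 - 230*b^2 - 480*b + 640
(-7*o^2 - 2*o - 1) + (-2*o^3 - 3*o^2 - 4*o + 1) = -2*o^3 - 10*o^2 - 6*o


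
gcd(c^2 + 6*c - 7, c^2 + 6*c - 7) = c^2 + 6*c - 7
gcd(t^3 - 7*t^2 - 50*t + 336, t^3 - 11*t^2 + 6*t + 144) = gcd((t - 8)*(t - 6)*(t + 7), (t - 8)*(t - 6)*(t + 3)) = t^2 - 14*t + 48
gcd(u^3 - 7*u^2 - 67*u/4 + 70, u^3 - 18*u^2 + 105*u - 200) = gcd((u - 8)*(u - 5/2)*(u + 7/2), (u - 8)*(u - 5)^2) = u - 8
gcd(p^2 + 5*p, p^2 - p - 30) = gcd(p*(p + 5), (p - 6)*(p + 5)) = p + 5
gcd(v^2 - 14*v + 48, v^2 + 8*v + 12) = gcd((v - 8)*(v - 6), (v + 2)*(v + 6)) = 1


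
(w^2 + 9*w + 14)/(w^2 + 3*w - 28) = (w + 2)/(w - 4)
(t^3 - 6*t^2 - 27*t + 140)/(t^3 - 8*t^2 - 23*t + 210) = (t - 4)/(t - 6)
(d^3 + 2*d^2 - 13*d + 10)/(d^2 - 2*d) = d + 4 - 5/d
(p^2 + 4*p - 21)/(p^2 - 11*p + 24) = (p + 7)/(p - 8)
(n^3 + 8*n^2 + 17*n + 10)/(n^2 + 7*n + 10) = n + 1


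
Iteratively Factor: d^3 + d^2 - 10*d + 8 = (d + 4)*(d^2 - 3*d + 2) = (d - 1)*(d + 4)*(d - 2)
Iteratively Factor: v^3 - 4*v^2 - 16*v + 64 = (v + 4)*(v^2 - 8*v + 16) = (v - 4)*(v + 4)*(v - 4)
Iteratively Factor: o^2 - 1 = (o + 1)*(o - 1)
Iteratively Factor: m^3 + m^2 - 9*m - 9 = (m + 1)*(m^2 - 9) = (m + 1)*(m + 3)*(m - 3)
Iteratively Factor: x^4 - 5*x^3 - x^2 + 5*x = (x)*(x^3 - 5*x^2 - x + 5) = x*(x - 5)*(x^2 - 1) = x*(x - 5)*(x + 1)*(x - 1)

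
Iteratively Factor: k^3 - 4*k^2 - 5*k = (k - 5)*(k^2 + k) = (k - 5)*(k + 1)*(k)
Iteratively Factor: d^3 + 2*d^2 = (d + 2)*(d^2) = d*(d + 2)*(d)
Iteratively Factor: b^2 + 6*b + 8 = (b + 4)*(b + 2)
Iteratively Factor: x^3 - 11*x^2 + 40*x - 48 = (x - 4)*(x^2 - 7*x + 12) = (x - 4)*(x - 3)*(x - 4)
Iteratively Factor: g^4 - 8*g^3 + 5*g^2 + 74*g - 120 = (g - 5)*(g^3 - 3*g^2 - 10*g + 24) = (g - 5)*(g - 2)*(g^2 - g - 12) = (g - 5)*(g - 2)*(g + 3)*(g - 4)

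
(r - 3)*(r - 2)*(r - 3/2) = r^3 - 13*r^2/2 + 27*r/2 - 9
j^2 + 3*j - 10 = (j - 2)*(j + 5)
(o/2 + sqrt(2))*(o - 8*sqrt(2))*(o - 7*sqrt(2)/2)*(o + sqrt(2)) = o^4/2 - 17*sqrt(2)*o^3/4 - 9*o^2/2 + 61*sqrt(2)*o + 112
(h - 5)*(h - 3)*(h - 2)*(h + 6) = h^4 - 4*h^3 - 29*h^2 + 156*h - 180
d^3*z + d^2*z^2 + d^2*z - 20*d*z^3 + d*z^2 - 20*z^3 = (d - 4*z)*(d + 5*z)*(d*z + z)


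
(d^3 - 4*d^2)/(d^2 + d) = d*(d - 4)/(d + 1)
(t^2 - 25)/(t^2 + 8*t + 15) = (t - 5)/(t + 3)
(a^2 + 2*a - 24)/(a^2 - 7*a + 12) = (a + 6)/(a - 3)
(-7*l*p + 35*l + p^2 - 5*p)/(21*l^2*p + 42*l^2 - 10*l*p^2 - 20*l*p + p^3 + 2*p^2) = (p - 5)/(-3*l*p - 6*l + p^2 + 2*p)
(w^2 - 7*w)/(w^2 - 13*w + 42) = w/(w - 6)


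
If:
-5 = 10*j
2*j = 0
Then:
No Solution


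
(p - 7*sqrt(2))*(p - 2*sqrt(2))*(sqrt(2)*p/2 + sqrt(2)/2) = sqrt(2)*p^3/2 - 9*p^2 + sqrt(2)*p^2/2 - 9*p + 14*sqrt(2)*p + 14*sqrt(2)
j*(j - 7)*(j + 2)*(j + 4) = j^4 - j^3 - 34*j^2 - 56*j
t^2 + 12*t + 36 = (t + 6)^2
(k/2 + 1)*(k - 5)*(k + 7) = k^3/2 + 2*k^2 - 31*k/2 - 35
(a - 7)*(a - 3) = a^2 - 10*a + 21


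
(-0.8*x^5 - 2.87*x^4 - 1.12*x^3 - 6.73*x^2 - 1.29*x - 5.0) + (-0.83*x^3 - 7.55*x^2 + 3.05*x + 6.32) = -0.8*x^5 - 2.87*x^4 - 1.95*x^3 - 14.28*x^2 + 1.76*x + 1.32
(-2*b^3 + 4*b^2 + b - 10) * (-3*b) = 6*b^4 - 12*b^3 - 3*b^2 + 30*b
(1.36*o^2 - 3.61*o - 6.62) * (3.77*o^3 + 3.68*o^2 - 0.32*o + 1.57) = 5.1272*o^5 - 8.6049*o^4 - 38.6774*o^3 - 21.0712*o^2 - 3.5493*o - 10.3934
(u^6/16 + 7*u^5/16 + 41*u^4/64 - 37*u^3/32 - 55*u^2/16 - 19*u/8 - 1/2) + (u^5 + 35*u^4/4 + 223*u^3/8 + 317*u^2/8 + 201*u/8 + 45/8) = u^6/16 + 23*u^5/16 + 601*u^4/64 + 855*u^3/32 + 579*u^2/16 + 91*u/4 + 41/8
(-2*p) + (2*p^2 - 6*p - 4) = 2*p^2 - 8*p - 4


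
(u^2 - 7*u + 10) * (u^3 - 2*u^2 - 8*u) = u^5 - 9*u^4 + 16*u^3 + 36*u^2 - 80*u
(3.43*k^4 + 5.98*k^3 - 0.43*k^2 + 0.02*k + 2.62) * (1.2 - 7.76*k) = -26.6168*k^5 - 42.2888*k^4 + 10.5128*k^3 - 0.6712*k^2 - 20.3072*k + 3.144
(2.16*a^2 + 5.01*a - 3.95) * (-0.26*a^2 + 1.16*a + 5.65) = -0.5616*a^4 + 1.203*a^3 + 19.0426*a^2 + 23.7245*a - 22.3175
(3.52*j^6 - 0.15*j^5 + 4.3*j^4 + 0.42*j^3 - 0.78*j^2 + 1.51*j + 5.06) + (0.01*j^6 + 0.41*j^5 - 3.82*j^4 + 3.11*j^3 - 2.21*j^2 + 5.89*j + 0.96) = 3.53*j^6 + 0.26*j^5 + 0.48*j^4 + 3.53*j^3 - 2.99*j^2 + 7.4*j + 6.02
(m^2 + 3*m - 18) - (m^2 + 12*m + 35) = -9*m - 53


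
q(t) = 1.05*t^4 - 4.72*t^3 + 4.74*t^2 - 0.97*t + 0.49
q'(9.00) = 1999.19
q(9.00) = 3823.87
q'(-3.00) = -270.25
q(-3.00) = 258.55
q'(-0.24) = -4.12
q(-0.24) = 1.06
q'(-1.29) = -45.78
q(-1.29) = 22.67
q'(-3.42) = -367.02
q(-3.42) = 391.70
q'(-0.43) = -8.00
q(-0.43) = 2.19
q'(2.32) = -2.75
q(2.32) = -4.77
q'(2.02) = -4.98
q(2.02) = -3.55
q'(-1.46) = -58.07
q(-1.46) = 31.47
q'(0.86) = -0.62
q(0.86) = 0.73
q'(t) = 4.2*t^3 - 14.16*t^2 + 9.48*t - 0.97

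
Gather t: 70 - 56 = 14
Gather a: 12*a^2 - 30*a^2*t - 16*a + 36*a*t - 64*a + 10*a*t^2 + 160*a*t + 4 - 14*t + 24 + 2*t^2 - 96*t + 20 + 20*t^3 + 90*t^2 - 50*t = a^2*(12 - 30*t) + a*(10*t^2 + 196*t - 80) + 20*t^3 + 92*t^2 - 160*t + 48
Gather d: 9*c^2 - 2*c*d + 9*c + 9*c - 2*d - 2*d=9*c^2 + 18*c + d*(-2*c - 4)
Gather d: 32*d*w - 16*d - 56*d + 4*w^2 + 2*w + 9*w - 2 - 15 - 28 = d*(32*w - 72) + 4*w^2 + 11*w - 45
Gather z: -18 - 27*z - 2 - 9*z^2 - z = -9*z^2 - 28*z - 20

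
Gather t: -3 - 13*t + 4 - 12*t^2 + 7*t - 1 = -12*t^2 - 6*t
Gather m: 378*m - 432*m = -54*m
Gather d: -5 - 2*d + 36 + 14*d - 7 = 12*d + 24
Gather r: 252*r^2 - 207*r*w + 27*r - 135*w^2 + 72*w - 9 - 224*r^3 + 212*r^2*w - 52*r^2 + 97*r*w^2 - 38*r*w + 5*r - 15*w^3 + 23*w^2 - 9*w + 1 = -224*r^3 + r^2*(212*w + 200) + r*(97*w^2 - 245*w + 32) - 15*w^3 - 112*w^2 + 63*w - 8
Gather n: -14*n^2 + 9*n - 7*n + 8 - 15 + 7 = -14*n^2 + 2*n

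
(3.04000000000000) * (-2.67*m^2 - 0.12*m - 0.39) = -8.1168*m^2 - 0.3648*m - 1.1856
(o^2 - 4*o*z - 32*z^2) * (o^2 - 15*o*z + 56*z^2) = o^4 - 19*o^3*z + 84*o^2*z^2 + 256*o*z^3 - 1792*z^4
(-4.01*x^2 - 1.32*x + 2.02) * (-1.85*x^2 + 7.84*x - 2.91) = 7.4185*x^4 - 28.9964*x^3 - 2.4167*x^2 + 19.678*x - 5.8782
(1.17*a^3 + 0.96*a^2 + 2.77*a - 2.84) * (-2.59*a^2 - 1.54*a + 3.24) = -3.0303*a^5 - 4.2882*a^4 - 4.8619*a^3 + 6.2002*a^2 + 13.3484*a - 9.2016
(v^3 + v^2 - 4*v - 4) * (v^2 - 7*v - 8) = v^5 - 6*v^4 - 19*v^3 + 16*v^2 + 60*v + 32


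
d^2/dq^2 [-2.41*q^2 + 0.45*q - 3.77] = -4.82000000000000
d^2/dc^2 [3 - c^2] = -2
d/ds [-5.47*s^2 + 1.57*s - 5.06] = 1.57 - 10.94*s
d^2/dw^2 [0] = 0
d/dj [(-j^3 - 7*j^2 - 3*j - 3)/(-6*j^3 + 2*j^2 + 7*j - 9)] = 2*(-22*j^4 - 25*j^3 - 35*j^2 + 69*j + 24)/(36*j^6 - 24*j^5 - 80*j^4 + 136*j^3 + 13*j^2 - 126*j + 81)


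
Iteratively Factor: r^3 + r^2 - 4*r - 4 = (r - 2)*(r^2 + 3*r + 2) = (r - 2)*(r + 2)*(r + 1)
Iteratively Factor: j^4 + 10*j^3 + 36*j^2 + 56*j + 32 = (j + 2)*(j^3 + 8*j^2 + 20*j + 16) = (j + 2)^2*(j^2 + 6*j + 8) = (j + 2)^3*(j + 4)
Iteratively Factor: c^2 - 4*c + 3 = (c - 3)*(c - 1)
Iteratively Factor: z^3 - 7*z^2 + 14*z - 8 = (z - 1)*(z^2 - 6*z + 8) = (z - 4)*(z - 1)*(z - 2)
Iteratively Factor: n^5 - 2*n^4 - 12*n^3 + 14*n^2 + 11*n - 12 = (n + 1)*(n^4 - 3*n^3 - 9*n^2 + 23*n - 12) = (n + 1)*(n + 3)*(n^3 - 6*n^2 + 9*n - 4) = (n - 1)*(n + 1)*(n + 3)*(n^2 - 5*n + 4) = (n - 1)^2*(n + 1)*(n + 3)*(n - 4)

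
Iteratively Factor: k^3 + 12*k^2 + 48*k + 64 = (k + 4)*(k^2 + 8*k + 16) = (k + 4)^2*(k + 4)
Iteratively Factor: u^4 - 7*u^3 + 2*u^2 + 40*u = (u)*(u^3 - 7*u^2 + 2*u + 40) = u*(u - 4)*(u^2 - 3*u - 10) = u*(u - 5)*(u - 4)*(u + 2)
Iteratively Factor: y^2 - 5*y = (y - 5)*(y)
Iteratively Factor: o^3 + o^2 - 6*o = (o)*(o^2 + o - 6) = o*(o + 3)*(o - 2)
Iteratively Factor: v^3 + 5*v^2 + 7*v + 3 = (v + 1)*(v^2 + 4*v + 3) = (v + 1)*(v + 3)*(v + 1)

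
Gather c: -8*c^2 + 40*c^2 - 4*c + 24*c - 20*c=32*c^2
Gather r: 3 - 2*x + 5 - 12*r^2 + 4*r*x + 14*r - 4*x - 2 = -12*r^2 + r*(4*x + 14) - 6*x + 6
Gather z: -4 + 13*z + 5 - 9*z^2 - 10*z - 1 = -9*z^2 + 3*z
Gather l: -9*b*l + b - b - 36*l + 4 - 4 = l*(-9*b - 36)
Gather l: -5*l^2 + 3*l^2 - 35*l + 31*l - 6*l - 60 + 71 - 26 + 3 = -2*l^2 - 10*l - 12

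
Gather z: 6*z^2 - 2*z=6*z^2 - 2*z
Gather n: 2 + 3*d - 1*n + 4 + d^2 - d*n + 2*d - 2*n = d^2 + 5*d + n*(-d - 3) + 6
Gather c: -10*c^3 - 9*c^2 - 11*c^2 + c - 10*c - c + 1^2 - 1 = -10*c^3 - 20*c^2 - 10*c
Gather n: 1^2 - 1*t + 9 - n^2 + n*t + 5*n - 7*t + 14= -n^2 + n*(t + 5) - 8*t + 24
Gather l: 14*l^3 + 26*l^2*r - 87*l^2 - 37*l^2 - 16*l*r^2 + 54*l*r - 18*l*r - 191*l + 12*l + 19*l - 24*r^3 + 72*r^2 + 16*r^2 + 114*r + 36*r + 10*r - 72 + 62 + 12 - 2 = 14*l^3 + l^2*(26*r - 124) + l*(-16*r^2 + 36*r - 160) - 24*r^3 + 88*r^2 + 160*r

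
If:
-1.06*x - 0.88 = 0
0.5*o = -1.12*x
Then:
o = 1.86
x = -0.83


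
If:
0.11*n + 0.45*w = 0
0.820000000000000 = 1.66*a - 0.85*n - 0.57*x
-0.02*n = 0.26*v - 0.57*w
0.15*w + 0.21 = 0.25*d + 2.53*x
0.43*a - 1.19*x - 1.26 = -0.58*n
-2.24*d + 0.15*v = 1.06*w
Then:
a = 1.22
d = 0.10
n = 1.38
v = -0.84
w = -0.34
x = 0.05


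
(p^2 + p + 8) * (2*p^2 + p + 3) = 2*p^4 + 3*p^3 + 20*p^2 + 11*p + 24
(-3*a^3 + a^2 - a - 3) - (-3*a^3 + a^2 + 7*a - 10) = 7 - 8*a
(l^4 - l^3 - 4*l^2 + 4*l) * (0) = 0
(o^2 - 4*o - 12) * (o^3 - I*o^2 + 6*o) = o^5 - 4*o^4 - I*o^4 - 6*o^3 + 4*I*o^3 - 24*o^2 + 12*I*o^2 - 72*o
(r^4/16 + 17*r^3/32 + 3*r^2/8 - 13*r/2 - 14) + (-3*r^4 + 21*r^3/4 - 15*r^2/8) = -47*r^4/16 + 185*r^3/32 - 3*r^2/2 - 13*r/2 - 14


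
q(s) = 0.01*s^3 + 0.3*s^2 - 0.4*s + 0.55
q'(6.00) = 4.28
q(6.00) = 11.11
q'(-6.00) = -2.92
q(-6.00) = 11.59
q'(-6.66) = -3.07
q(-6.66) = 13.57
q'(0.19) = -0.28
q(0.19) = 0.48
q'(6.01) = 4.29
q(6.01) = 11.15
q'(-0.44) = -0.66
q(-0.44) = 0.78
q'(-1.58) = -1.27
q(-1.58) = 1.89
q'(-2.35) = -1.64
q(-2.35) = 3.02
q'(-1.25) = -1.10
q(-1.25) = 1.50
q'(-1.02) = -0.98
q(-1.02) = 1.26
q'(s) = 0.03*s^2 + 0.6*s - 0.4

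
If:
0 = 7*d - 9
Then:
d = 9/7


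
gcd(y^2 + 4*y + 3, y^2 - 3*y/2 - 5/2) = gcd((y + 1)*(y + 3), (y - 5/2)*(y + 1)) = y + 1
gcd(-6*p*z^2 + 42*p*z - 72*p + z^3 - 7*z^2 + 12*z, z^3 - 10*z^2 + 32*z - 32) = z - 4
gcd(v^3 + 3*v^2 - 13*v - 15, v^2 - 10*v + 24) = 1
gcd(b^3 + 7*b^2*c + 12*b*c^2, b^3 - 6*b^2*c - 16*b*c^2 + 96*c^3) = b + 4*c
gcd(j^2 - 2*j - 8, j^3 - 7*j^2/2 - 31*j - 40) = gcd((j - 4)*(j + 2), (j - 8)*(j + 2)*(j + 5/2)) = j + 2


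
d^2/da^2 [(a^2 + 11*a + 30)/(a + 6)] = 0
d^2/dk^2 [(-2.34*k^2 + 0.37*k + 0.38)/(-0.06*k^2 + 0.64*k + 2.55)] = (0.177048*k^3 + 2.139912*k^2 - 0.252108*k + 31.211804)/(0.000216*k^6 - 0.006912*k^5 + 0.046188*k^4 + 0.325376*k^3 - 1.96299*k^2 - 12.4848*k - 16.581375)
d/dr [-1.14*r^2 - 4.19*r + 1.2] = -2.28*r - 4.19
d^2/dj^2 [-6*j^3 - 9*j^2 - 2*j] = -36*j - 18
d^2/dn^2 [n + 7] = 0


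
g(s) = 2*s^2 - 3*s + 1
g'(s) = 4*s - 3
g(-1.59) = 10.83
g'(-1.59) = -9.36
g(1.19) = 0.26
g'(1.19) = 1.76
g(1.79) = 2.04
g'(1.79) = 4.16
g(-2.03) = 15.33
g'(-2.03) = -11.12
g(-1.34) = 8.61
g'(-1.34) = -8.36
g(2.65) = 7.10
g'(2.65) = 7.60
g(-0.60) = 3.52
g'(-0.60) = -5.40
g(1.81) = 2.12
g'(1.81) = 4.24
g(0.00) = 1.00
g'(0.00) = -3.00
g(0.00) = 1.00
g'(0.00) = -3.00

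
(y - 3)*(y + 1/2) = y^2 - 5*y/2 - 3/2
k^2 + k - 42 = (k - 6)*(k + 7)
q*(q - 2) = q^2 - 2*q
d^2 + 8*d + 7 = (d + 1)*(d + 7)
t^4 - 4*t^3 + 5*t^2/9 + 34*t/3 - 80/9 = (t - 8/3)*(t - 2)*(t - 1)*(t + 5/3)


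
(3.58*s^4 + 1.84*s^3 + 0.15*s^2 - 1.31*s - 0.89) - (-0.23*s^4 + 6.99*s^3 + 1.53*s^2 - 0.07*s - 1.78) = 3.81*s^4 - 5.15*s^3 - 1.38*s^2 - 1.24*s + 0.89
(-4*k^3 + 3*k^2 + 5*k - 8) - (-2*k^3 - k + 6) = -2*k^3 + 3*k^2 + 6*k - 14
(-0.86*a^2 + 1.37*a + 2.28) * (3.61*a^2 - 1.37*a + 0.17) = -3.1046*a^4 + 6.1239*a^3 + 6.2077*a^2 - 2.8907*a + 0.3876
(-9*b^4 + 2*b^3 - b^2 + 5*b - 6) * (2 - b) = 9*b^5 - 20*b^4 + 5*b^3 - 7*b^2 + 16*b - 12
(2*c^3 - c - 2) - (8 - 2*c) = 2*c^3 + c - 10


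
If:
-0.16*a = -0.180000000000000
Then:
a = 1.12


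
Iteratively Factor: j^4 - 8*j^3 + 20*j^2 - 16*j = (j - 2)*(j^3 - 6*j^2 + 8*j) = (j - 2)^2*(j^2 - 4*j) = j*(j - 2)^2*(j - 4)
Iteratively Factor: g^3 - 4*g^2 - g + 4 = (g + 1)*(g^2 - 5*g + 4) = (g - 4)*(g + 1)*(g - 1)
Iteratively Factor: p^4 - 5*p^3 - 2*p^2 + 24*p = (p - 3)*(p^3 - 2*p^2 - 8*p) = (p - 4)*(p - 3)*(p^2 + 2*p) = (p - 4)*(p - 3)*(p + 2)*(p)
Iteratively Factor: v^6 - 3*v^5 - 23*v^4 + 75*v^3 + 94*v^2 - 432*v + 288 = (v - 2)*(v^5 - v^4 - 25*v^3 + 25*v^2 + 144*v - 144) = (v - 4)*(v - 2)*(v^4 + 3*v^3 - 13*v^2 - 27*v + 36) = (v - 4)*(v - 2)*(v - 1)*(v^3 + 4*v^2 - 9*v - 36) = (v - 4)*(v - 2)*(v - 1)*(v + 3)*(v^2 + v - 12) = (v - 4)*(v - 2)*(v - 1)*(v + 3)*(v + 4)*(v - 3)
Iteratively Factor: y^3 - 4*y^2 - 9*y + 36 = (y + 3)*(y^2 - 7*y + 12) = (y - 4)*(y + 3)*(y - 3)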